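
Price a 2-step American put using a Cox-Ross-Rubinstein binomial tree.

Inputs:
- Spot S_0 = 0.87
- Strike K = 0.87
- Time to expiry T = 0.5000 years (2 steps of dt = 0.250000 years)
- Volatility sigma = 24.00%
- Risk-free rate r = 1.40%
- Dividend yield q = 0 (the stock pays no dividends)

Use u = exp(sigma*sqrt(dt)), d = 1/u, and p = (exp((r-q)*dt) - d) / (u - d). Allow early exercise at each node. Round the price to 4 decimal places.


Answer: Price = V(0,0) = 0.0505

Derivation:
dt = T/N = 0.250000
u = exp(sigma*sqrt(dt)) = 1.127497; d = 1/u = 0.886920
p = (exp((r-q)*dt) - d) / (u - d) = 0.484610
Discount per step: exp(-r*dt) = 0.996506
Stock lattice S(k, i) with i counting down-moves:
  k=0: S(0,0) = 0.8700
  k=1: S(1,0) = 0.9809; S(1,1) = 0.7716
  k=2: S(2,0) = 1.1060; S(2,1) = 0.8700; S(2,2) = 0.6844
Terminal payoffs V(N, i) = max(K - S_T, 0):
  V(2,0) = 0.000000; V(2,1) = 0.000000; V(2,2) = 0.185634
Backward induction: V(k, i) = exp(-r*dt) * [p * V(k+1, i) + (1-p) * V(k+1, i+1)]; then take max(V_cont, immediate exercise) for American.
  V(1,0) = exp(-r*dt) * [p*0.000000 + (1-p)*0.000000] = 0.000000; exercise = 0.000000; V(1,0) = max -> 0.000000
  V(1,1) = exp(-r*dt) * [p*0.000000 + (1-p)*0.185634] = 0.095340; exercise = 0.098379; V(1,1) = max -> 0.098379
  V(0,0) = exp(-r*dt) * [p*0.000000 + (1-p)*0.098379] = 0.050527; exercise = 0.000000; V(0,0) = max -> 0.050527


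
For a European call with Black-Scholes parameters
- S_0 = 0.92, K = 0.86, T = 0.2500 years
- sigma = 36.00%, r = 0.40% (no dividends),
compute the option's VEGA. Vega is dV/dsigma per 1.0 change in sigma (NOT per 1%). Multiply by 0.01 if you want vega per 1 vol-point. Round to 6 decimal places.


d1 = 0.4702293378; d2 = 0.2902293378
phi(d1) = 0.3571868130; exp(-qT) = 1.0000000000; exp(-rT) = 0.9990004998
Vega = S * exp(-qT) * phi(d1) * sqrt(T) = 0.9200 * 1.0000000000 * 0.3571868130 * 0.5000000000 = 0.164306

Answer: Vega = 0.164306


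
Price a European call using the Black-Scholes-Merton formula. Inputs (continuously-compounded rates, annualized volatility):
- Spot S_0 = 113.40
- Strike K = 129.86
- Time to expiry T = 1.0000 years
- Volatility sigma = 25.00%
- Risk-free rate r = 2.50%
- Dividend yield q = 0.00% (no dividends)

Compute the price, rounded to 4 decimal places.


Answer: Price = 6.4540

Derivation:
d1 = (ln(S/K) + (r - q + 0.5*sigma^2) * T) / (sigma * sqrt(T)) = -0.31714222
d2 = d1 - sigma * sqrt(T) = -0.56714222
exp(-rT) = 0.97530991; exp(-qT) = 1.00000000
C = S_0 * exp(-qT) * N(d1) - K * exp(-rT) * N(d2)
N(d1) = 0.37556784; N(d2) = 0.28530878
C = 113.4000 * 1.00000000 * 0.37556784 - 129.8600 * 0.97530991 * 0.28530878 = 6.4540


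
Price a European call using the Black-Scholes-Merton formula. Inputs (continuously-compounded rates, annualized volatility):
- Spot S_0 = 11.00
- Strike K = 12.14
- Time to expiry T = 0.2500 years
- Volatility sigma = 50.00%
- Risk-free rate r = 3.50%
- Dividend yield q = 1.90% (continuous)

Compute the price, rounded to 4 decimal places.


d1 = (ln(S/K) + (r - q + 0.5*sigma^2) * T) / (sigma * sqrt(T)) = -0.25344205
d2 = d1 - sigma * sqrt(T) = -0.50344205
exp(-rT) = 0.99128817; exp(-qT) = 0.99526126
C = S_0 * exp(-qT) * N(d1) - K * exp(-rT) * N(d2)
N(d1) = 0.39996332; N(d2) = 0.30732676
C = 11.0000 * 0.99526126 * 0.39996332 - 12.1400 * 0.99128817 * 0.30732676 = 0.6803

Answer: Price = 0.6803


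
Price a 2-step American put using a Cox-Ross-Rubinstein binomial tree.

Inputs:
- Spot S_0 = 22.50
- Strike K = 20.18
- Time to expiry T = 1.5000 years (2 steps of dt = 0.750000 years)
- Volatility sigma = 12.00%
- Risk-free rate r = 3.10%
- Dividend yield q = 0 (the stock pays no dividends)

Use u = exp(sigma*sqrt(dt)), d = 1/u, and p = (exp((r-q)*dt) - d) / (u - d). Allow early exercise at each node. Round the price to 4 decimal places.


dt = T/N = 0.750000
u = exp(sigma*sqrt(dt)) = 1.109515; d = 1/u = 0.901295
p = (exp((r-q)*dt) - d) / (u - d) = 0.587011
Discount per step: exp(-r*dt) = 0.977018
Stock lattice S(k, i) with i counting down-moves:
  k=0: S(0,0) = 22.5000
  k=1: S(1,0) = 24.9641; S(1,1) = 20.2791
  k=2: S(2,0) = 27.6980; S(2,1) = 22.5000; S(2,2) = 18.2775
Terminal payoffs V(N, i) = max(K - S_T, 0):
  V(2,0) = 0.000000; V(2,1) = 0.000000; V(2,2) = 1.902529
Backward induction: V(k, i) = exp(-r*dt) * [p * V(k+1, i) + (1-p) * V(k+1, i+1)]; then take max(V_cont, immediate exercise) for American.
  V(1,0) = exp(-r*dt) * [p*0.000000 + (1-p)*0.000000] = 0.000000; exercise = 0.000000; V(1,0) = max -> 0.000000
  V(1,1) = exp(-r*dt) * [p*0.000000 + (1-p)*1.902529] = 0.767666; exercise = 0.000000; V(1,1) = max -> 0.767666
  V(0,0) = exp(-r*dt) * [p*0.000000 + (1-p)*0.767666] = 0.309751; exercise = 0.000000; V(0,0) = max -> 0.309751

Answer: Price = V(0,0) = 0.3098


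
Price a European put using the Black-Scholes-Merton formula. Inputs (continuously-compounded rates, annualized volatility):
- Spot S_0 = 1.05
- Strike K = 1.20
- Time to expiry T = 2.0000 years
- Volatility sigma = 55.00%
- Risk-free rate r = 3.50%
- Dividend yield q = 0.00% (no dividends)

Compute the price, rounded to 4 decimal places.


d1 = (ln(S/K) + (r - q + 0.5*sigma^2) * T) / (sigma * sqrt(T)) = 0.30722968
d2 = d1 - sigma * sqrt(T) = -0.47058778
exp(-rT) = 0.93239382; exp(-qT) = 1.00000000
P = K * exp(-rT) * N(-d2) - S_0 * exp(-qT) * N(-d1)
N(-d1) = 0.37933428; N(-d2) = 0.68103243
P = 1.2000 * 0.93239382 * 0.68103243 - 1.0500 * 1.00000000 * 0.37933428 = 0.3637

Answer: Price = 0.3637


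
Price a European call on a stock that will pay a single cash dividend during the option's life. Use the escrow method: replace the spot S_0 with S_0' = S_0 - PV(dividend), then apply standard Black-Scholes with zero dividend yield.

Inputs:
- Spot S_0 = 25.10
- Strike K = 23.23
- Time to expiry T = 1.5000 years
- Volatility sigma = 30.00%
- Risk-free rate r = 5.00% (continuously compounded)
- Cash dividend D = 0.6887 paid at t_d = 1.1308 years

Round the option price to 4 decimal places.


PV(D) = D * exp(-r * t_d) = 0.6887 * 0.94502868 = 0.65084125
S_0' = S_0 - PV(D) = 25.1000 - 0.65084125 = 24.44915875
d1 = (ln(S_0'/K) + (r + sigma^2/2)*T) / (sigma*sqrt(T)) = 0.52705198
d2 = d1 - sigma*sqrt(T) = 0.15962851
exp(-rT) = 0.92774349
N(d1) = 0.70092125; N(d2) = 0.56341314
C = S_0' * N(d1) - K * exp(-rT) * N(d2) = 24.44915875 * 0.70092125 - 23.2300 * 0.92774349 * 0.56341314 = 4.9945

Answer: Price = 4.9945


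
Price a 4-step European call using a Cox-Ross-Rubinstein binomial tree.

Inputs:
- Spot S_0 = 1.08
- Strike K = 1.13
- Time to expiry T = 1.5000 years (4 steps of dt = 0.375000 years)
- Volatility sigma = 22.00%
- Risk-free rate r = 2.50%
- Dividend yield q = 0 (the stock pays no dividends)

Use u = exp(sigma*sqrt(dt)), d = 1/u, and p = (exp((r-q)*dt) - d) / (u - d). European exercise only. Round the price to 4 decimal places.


dt = T/N = 0.375000
u = exp(sigma*sqrt(dt)) = 1.144219; d = 1/u = 0.873959
p = (exp((r-q)*dt) - d) / (u - d) = 0.501222
Discount per step: exp(-r*dt) = 0.990669
Stock lattice S(k, i) with i counting down-moves:
  k=0: S(0,0) = 1.0800
  k=1: S(1,0) = 1.2358; S(1,1) = 0.9439
  k=2: S(2,0) = 1.4140; S(2,1) = 1.0800; S(2,2) = 0.8249
  k=3: S(3,0) = 1.6179; S(3,1) = 1.2358; S(3,2) = 0.9439; S(3,3) = 0.7209
  k=4: S(4,0) = 1.8512; S(4,1) = 1.4140; S(4,2) = 1.0800; S(4,3) = 0.8249; S(4,4) = 0.6301
Terminal payoffs V(N, i) = max(S_T - K, 0):
  V(4,0) = 0.721227; V(4,1) = 0.283975; V(4,2) = 0.000000; V(4,3) = 0.000000; V(4,4) = 0.000000
Backward induction: V(k, i) = exp(-r*dt) * [p * V(k+1, i) + (1-p) * V(k+1, i+1)].
  V(3,0) = exp(-r*dt) * [p*0.721227 + (1-p)*0.283975] = 0.498441
  V(3,1) = exp(-r*dt) * [p*0.283975 + (1-p)*0.000000] = 0.141006
  V(3,2) = exp(-r*dt) * [p*0.000000 + (1-p)*0.000000] = 0.000000
  V(3,3) = exp(-r*dt) * [p*0.000000 + (1-p)*0.000000] = 0.000000
  V(2,0) = exp(-r*dt) * [p*0.498441 + (1-p)*0.141006] = 0.317173
  V(2,1) = exp(-r*dt) * [p*0.141006 + (1-p)*0.000000] = 0.070016
  V(2,2) = exp(-r*dt) * [p*0.000000 + (1-p)*0.000000] = 0.000000
  V(1,0) = exp(-r*dt) * [p*0.317173 + (1-p)*0.070016] = 0.192087
  V(1,1) = exp(-r*dt) * [p*0.070016 + (1-p)*0.000000] = 0.034766
  V(0,0) = exp(-r*dt) * [p*0.192087 + (1-p)*0.034766] = 0.112559

Answer: Price = V(0,0) = 0.1126


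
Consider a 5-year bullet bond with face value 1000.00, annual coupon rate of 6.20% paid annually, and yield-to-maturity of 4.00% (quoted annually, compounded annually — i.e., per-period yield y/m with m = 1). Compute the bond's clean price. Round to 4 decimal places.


Answer: Price = 1097.9401

Derivation:
Coupon per period c = face * coupon_rate / m = 62.000000
Periods per year m = 1; per-period yield y/m = 0.040000
Number of cashflows N = 5
Cashflows (t years, CF_t, discount factor 1/(1+y/m)^(m*t), PV):
  t = 1.0000: CF_t = 62.000000, DF = 0.961538, PV = 59.615385
  t = 2.0000: CF_t = 62.000000, DF = 0.924556, PV = 57.322485
  t = 3.0000: CF_t = 62.000000, DF = 0.888996, PV = 55.117774
  t = 4.0000: CF_t = 62.000000, DF = 0.854804, PV = 52.997860
  t = 5.0000: CF_t = 1062.000000, DF = 0.821927, PV = 872.886587
Price P = sum_t PV_t = 1097.940091


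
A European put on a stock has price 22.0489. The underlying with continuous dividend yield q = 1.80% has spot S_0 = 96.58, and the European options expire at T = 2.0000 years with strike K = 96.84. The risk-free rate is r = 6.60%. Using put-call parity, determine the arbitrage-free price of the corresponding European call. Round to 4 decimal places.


Put-call parity: C - P = S_0 * exp(-qT) - K * exp(-rT).
S_0 * exp(-qT) = 96.5800 * 0.96464029 = 93.16495954
K * exp(-rT) = 96.8400 * 0.87634100 = 84.86486196
C = P + S*exp(-qT) - K*exp(-rT)
C = 22.0489 + 93.16495954 - 84.86486196 = 30.3490

Answer: Call price = 30.3490


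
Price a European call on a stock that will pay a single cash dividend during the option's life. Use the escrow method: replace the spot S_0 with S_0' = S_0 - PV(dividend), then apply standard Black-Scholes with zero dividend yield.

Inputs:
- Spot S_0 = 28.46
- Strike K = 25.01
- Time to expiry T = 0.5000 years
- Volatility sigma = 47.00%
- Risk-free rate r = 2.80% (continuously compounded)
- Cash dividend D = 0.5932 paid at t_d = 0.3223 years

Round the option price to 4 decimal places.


Answer: Price = 5.3014

Derivation:
PV(D) = D * exp(-r * t_d) = 0.5932 * 0.99101620 = 0.58787081
S_0' = S_0 - PV(D) = 28.4600 - 0.58787081 = 27.87212919
d1 = (ln(S_0'/K) + (r + sigma^2/2)*T) / (sigma*sqrt(T)) = 0.53432145
d2 = d1 - sigma*sqrt(T) = 0.20198126
exp(-rT) = 0.98609754
N(d1) = 0.70344042; N(d2) = 0.58003431
C = S_0' * N(d1) - K * exp(-rT) * N(d2) = 27.87212919 * 0.70344042 - 25.0100 * 0.98609754 * 0.58003431 = 5.3014


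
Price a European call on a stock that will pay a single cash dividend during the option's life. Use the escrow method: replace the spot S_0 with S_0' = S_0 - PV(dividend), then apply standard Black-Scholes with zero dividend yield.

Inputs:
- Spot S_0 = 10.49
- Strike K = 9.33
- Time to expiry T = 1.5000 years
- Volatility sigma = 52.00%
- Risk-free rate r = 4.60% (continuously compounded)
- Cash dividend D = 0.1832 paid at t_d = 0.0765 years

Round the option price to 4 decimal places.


PV(D) = D * exp(-r * t_d) = 0.1832 * 0.99648718 = 0.18255645
S_0' = S_0 - PV(D) = 10.4900 - 0.18255645 = 10.30744355
d1 = (ln(S_0'/K) + (r + sigma^2/2)*T) / (sigma*sqrt(T)) = 0.58321612
d2 = d1 - sigma*sqrt(T) = -0.05365121
exp(-rT) = 0.93332668
N(d1) = 0.72012609; N(d2) = 0.47860653
C = S_0' * N(d1) - K * exp(-rT) * N(d2) = 10.30744355 * 0.72012609 - 9.3300 * 0.93332668 * 0.47860653 = 3.2550

Answer: Price = 3.2550


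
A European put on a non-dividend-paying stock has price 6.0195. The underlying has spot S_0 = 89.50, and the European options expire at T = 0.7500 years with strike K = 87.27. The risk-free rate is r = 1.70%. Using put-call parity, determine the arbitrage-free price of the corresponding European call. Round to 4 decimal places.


Put-call parity: C - P = S_0 * exp(-qT) - K * exp(-rT).
S_0 * exp(-qT) = 89.5000 * 1.00000000 = 89.50000000
K * exp(-rT) = 87.2700 * 0.98733094 = 86.16437086
C = P + S*exp(-qT) - K*exp(-rT)
C = 6.0195 + 89.50000000 - 86.16437086 = 9.3551

Answer: Call price = 9.3551


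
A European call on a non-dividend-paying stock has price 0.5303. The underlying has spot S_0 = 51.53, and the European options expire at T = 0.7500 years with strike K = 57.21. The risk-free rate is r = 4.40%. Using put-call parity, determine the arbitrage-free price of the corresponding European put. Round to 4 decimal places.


Put-call parity: C - P = S_0 * exp(-qT) - K * exp(-rT).
S_0 * exp(-qT) = 51.5300 * 1.00000000 = 51.53000000
K * exp(-rT) = 57.2100 * 0.96753856 = 55.35288099
P = C - S*exp(-qT) + K*exp(-rT)
P = 0.5303 - 51.53000000 + 55.35288099 = 4.3532

Answer: Put price = 4.3532


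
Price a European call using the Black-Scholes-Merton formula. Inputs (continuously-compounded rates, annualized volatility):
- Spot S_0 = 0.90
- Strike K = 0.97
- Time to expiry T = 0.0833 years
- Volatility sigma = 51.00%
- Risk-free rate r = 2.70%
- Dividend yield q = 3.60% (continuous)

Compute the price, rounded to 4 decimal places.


d1 = (ln(S/K) + (r - q + 0.5*sigma^2) * T) / (sigma * sqrt(T)) = -0.44035395
d2 = d1 - sigma * sqrt(T) = -0.58754882
exp(-rT) = 0.99775343; exp(-qT) = 0.99700569
C = S_0 * exp(-qT) * N(d1) - K * exp(-rT) * N(d2)
N(d1) = 0.32984039; N(d2) = 0.27841759
C = 0.9000 * 0.99700569 * 0.32984039 - 0.9700 * 0.99775343 * 0.27841759 = 0.0265

Answer: Price = 0.0265


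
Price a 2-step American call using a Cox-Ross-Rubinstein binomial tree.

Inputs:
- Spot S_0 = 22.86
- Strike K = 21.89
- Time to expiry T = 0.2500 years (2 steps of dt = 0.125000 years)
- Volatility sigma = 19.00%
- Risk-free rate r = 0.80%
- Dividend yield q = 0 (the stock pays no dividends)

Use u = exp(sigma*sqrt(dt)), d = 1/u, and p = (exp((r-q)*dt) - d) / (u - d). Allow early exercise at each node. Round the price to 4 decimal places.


dt = T/N = 0.125000
u = exp(sigma*sqrt(dt)) = 1.069483; d = 1/u = 0.935031
p = (exp((r-q)*dt) - d) / (u - d) = 0.490654
Discount per step: exp(-r*dt) = 0.999000
Stock lattice S(k, i) with i counting down-moves:
  k=0: S(0,0) = 22.8600
  k=1: S(1,0) = 24.4484; S(1,1) = 21.3748
  k=2: S(2,0) = 26.1471; S(2,1) = 22.8600; S(2,2) = 19.9861
Terminal payoffs V(N, i) = max(S_T - K, 0):
  V(2,0) = 4.257117; V(2,1) = 0.970000; V(2,2) = 0.000000
Backward induction: V(k, i) = exp(-r*dt) * [p * V(k+1, i) + (1-p) * V(k+1, i+1)]; then take max(V_cont, immediate exercise) for American.
  V(1,0) = exp(-r*dt) * [p*4.257117 + (1-p)*0.970000] = 2.580255; exercise = 2.558376; V(1,0) = max -> 2.580255
  V(1,1) = exp(-r*dt) * [p*0.970000 + (1-p)*0.000000] = 0.475459; exercise = 0.000000; V(1,1) = max -> 0.475459
  V(0,0) = exp(-r*dt) * [p*2.580255 + (1-p)*0.475459] = 1.506678; exercise = 0.970000; V(0,0) = max -> 1.506678

Answer: Price = V(0,0) = 1.5067


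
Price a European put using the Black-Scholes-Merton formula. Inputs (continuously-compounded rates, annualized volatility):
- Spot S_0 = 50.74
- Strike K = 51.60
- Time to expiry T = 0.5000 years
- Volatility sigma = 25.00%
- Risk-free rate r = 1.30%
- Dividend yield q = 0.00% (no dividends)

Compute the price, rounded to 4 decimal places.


Answer: Price = 3.8612

Derivation:
d1 = (ln(S/K) + (r - q + 0.5*sigma^2) * T) / (sigma * sqrt(T)) = 0.03008248
d2 = d1 - sigma * sqrt(T) = -0.14669421
exp(-rT) = 0.99352108; exp(-qT) = 1.00000000
P = K * exp(-rT) * N(-d2) - S_0 * exp(-qT) * N(-d1)
N(-d1) = 0.48800064; N(-d2) = 0.55831331
P = 51.6000 * 0.99352108 * 0.55831331 - 50.7400 * 1.00000000 * 0.48800064 = 3.8612


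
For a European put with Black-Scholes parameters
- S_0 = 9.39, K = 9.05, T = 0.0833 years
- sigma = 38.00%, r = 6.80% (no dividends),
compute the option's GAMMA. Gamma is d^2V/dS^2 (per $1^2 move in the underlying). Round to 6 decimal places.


Answer: Gamma = 0.351213

Derivation:
d1 = 0.4427569486; d2 = 0.3330823390
phi(d1) = 0.3616944838; exp(-qT) = 1.0000000000; exp(-rT) = 0.9943516125
Gamma = exp(-qT) * phi(d1) / (S * sigma * sqrt(T)) = 1.0000000000 * 0.3616944838 / (9.3900 * 0.3800 * 0.2886173938) = 0.351213


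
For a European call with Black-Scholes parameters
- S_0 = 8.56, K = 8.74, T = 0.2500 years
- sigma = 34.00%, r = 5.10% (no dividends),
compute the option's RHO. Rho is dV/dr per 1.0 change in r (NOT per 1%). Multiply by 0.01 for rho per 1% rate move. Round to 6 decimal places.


Answer: Rho = 0.965032

Derivation:
d1 = 0.0375882382; d2 = -0.1324117618
phi(d1) = 0.3986605520; exp(-qT) = 1.0000000000; exp(-rT) = 0.9873309369
N(d2) = 0.4473293060
Rho = K*T*exp(-rT)*N(d2) = 8.7400 * 0.2500 * 0.9873309369 * 0.4473293060 = 0.965032


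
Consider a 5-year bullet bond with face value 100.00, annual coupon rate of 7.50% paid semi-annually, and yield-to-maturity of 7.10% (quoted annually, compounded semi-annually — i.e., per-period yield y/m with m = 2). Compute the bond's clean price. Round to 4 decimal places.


Coupon per period c = face * coupon_rate / m = 3.750000
Periods per year m = 2; per-period yield y/m = 0.035500
Number of cashflows N = 10
Cashflows (t years, CF_t, discount factor 1/(1+y/m)^(m*t), PV):
  t = 0.5000: CF_t = 3.750000, DF = 0.965717, PV = 3.621439
  t = 1.0000: CF_t = 3.750000, DF = 0.932609, PV = 3.497285
  t = 1.5000: CF_t = 3.750000, DF = 0.900637, PV = 3.377388
  t = 2.0000: CF_t = 3.750000, DF = 0.869760, PV = 3.261601
  t = 2.5000: CF_t = 3.750000, DF = 0.839942, PV = 3.149784
  t = 3.0000: CF_t = 3.750000, DF = 0.811147, PV = 3.041800
  t = 3.5000: CF_t = 3.750000, DF = 0.783338, PV = 2.937518
  t = 4.0000: CF_t = 3.750000, DF = 0.756483, PV = 2.836811
  t = 4.5000: CF_t = 3.750000, DF = 0.730549, PV = 2.739557
  t = 5.0000: CF_t = 103.750000, DF = 0.705503, PV = 73.195954
Price P = sum_t PV_t = 101.659137

Answer: Price = 101.6591


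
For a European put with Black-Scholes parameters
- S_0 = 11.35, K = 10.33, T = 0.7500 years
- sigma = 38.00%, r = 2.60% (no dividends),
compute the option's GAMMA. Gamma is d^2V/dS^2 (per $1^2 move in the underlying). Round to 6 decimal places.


d1 = 0.5099384288; d2 = 0.1808487753
phi(d1) = 0.3503028777; exp(-qT) = 1.0000000000; exp(-rT) = 0.9806888952
Gamma = exp(-qT) * phi(d1) / (S * sigma * sqrt(T)) = 1.0000000000 * 0.3503028777 / (11.3500 * 0.3800 * 0.8660254038) = 0.093785

Answer: Gamma = 0.093785


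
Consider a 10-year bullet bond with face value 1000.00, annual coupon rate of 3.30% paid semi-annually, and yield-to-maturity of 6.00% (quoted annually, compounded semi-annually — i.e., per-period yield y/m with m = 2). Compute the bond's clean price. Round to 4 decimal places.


Coupon per period c = face * coupon_rate / m = 16.500000
Periods per year m = 2; per-period yield y/m = 0.030000
Number of cashflows N = 20
Cashflows (t years, CF_t, discount factor 1/(1+y/m)^(m*t), PV):
  t = 0.5000: CF_t = 16.500000, DF = 0.970874, PV = 16.019417
  t = 1.0000: CF_t = 16.500000, DF = 0.942596, PV = 15.552833
  t = 1.5000: CF_t = 16.500000, DF = 0.915142, PV = 15.099837
  t = 2.0000: CF_t = 16.500000, DF = 0.888487, PV = 14.660036
  t = 2.5000: CF_t = 16.500000, DF = 0.862609, PV = 14.233045
  t = 3.0000: CF_t = 16.500000, DF = 0.837484, PV = 13.818490
  t = 3.5000: CF_t = 16.500000, DF = 0.813092, PV = 13.416010
  t = 4.0000: CF_t = 16.500000, DF = 0.789409, PV = 13.025252
  t = 4.5000: CF_t = 16.500000, DF = 0.766417, PV = 12.645876
  t = 5.0000: CF_t = 16.500000, DF = 0.744094, PV = 12.277550
  t = 5.5000: CF_t = 16.500000, DF = 0.722421, PV = 11.919951
  t = 6.0000: CF_t = 16.500000, DF = 0.701380, PV = 11.572768
  t = 6.5000: CF_t = 16.500000, DF = 0.680951, PV = 11.235697
  t = 7.0000: CF_t = 16.500000, DF = 0.661118, PV = 10.908444
  t = 7.5000: CF_t = 16.500000, DF = 0.641862, PV = 10.590722
  t = 8.0000: CF_t = 16.500000, DF = 0.623167, PV = 10.282254
  t = 8.5000: CF_t = 16.500000, DF = 0.605016, PV = 9.982771
  t = 9.0000: CF_t = 16.500000, DF = 0.587395, PV = 9.692011
  t = 9.5000: CF_t = 16.500000, DF = 0.570286, PV = 9.409719
  t = 10.0000: CF_t = 1016.500000, DF = 0.553676, PV = 562.811404
Price P = sum_t PV_t = 799.154089

Answer: Price = 799.1541


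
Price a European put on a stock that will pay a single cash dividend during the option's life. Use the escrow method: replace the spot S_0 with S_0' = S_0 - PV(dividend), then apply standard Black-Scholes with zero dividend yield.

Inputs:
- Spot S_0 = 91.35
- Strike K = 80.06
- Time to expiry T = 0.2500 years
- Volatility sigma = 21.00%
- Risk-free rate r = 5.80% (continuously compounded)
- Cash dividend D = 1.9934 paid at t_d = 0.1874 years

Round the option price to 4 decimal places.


Answer: Price = 0.5079

Derivation:
PV(D) = D * exp(-r * t_d) = 1.9934 * 0.98918966 = 1.97185066
S_0' = S_0 - PV(D) = 91.3500 - 1.97185066 = 89.37814934
d1 = (ln(S_0'/K) + (r + sigma^2/2)*T) / (sigma*sqrt(T)) = 1.23916556
d2 = d1 - sigma*sqrt(T) = 1.13416556
exp(-rT) = 0.98560462
N(-d1) = 0.10764210; N(-d2) = 0.12836255
P = K * exp(-rT) * N(-d2) - S_0' * N(-d1) = 80.0600 * 0.98560462 * 0.12836255 - 89.37814934 * 0.10764210 = 0.5079


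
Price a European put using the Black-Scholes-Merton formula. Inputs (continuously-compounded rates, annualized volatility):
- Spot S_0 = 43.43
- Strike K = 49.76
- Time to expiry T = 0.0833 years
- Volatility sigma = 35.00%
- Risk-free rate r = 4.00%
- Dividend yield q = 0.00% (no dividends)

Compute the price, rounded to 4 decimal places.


Answer: Price = 6.3715

Derivation:
d1 = (ln(S/K) + (r - q + 0.5*sigma^2) * T) / (sigma * sqrt(T)) = -1.26343120
d2 = d1 - sigma * sqrt(T) = -1.36444729
exp(-rT) = 0.99667354; exp(-qT) = 1.00000000
P = K * exp(-rT) * N(-d2) - S_0 * exp(-qT) * N(-d1)
N(-d1) = 0.89678287; N(-d2) = 0.91378658
P = 49.7600 * 0.99667354 * 0.91378658 - 43.4300 * 1.00000000 * 0.89678287 = 6.3715


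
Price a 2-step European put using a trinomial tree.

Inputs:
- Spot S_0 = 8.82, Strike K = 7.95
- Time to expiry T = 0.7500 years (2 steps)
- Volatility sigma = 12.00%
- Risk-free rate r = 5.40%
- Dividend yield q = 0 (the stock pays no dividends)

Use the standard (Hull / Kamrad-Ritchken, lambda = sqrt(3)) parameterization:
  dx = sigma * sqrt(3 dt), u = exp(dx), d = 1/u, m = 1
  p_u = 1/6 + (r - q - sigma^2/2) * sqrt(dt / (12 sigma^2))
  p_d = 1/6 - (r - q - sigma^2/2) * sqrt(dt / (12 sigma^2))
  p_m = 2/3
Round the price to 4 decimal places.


Answer: Price = V(0,0) = 0.0332

Derivation:
dt = T/N = 0.375000; dx = sigma*sqrt(3*dt) = 0.127279
u = exp(dx) = 1.135734; d = 1/u = 0.880488
p_u = 0.235610, p_m = 0.666667, p_d = 0.097724
Discount per step: exp(-r*dt) = 0.979954
Stock lattice S(k, j) with j the centered position index:
  k=0: S(0,+0) = 8.8200
  k=1: S(1,-1) = 7.7659; S(1,+0) = 8.8200; S(1,+1) = 10.0172
  k=2: S(2,-2) = 6.8378; S(2,-1) = 7.7659; S(2,+0) = 8.8200; S(2,+1) = 10.0172; S(2,+2) = 11.3768
Terminal payoffs V(N, j) = max(K - S_T, 0):
  V(2,-2) = 1.112218; V(2,-1) = 0.184098; V(2,+0) = 0.000000; V(2,+1) = 0.000000; V(2,+2) = 0.000000
Backward induction: V(k, j) = exp(-r*dt) * [p_u * V(k+1, j+1) + p_m * V(k+1, j) + p_d * V(k+1, j-1)]
  V(1,-1) = exp(-r*dt) * [p_u*0.000000 + p_m*0.184098 + p_d*1.112218] = 0.226783
  V(1,+0) = exp(-r*dt) * [p_u*0.000000 + p_m*0.000000 + p_d*0.184098] = 0.017630
  V(1,+1) = exp(-r*dt) * [p_u*0.000000 + p_m*0.000000 + p_d*0.000000] = 0.000000
  V(0,+0) = exp(-r*dt) * [p_u*0.000000 + p_m*0.017630 + p_d*0.226783] = 0.033236


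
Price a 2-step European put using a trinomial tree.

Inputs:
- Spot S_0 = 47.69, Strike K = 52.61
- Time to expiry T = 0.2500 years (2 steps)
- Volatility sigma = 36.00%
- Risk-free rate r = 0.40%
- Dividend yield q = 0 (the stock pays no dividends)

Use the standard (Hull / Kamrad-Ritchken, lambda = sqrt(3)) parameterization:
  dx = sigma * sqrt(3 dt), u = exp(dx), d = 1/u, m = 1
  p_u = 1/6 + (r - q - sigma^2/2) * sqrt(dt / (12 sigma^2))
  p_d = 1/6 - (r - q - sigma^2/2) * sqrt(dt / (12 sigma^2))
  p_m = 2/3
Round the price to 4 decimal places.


Answer: Price = V(0,0) = 6.7118

Derivation:
dt = T/N = 0.125000; dx = sigma*sqrt(3*dt) = 0.220454
u = exp(dx) = 1.246643; d = 1/u = 0.802154
p_u = 0.149430, p_m = 0.666667, p_d = 0.183904
Discount per step: exp(-r*dt) = 0.999500
Stock lattice S(k, j) with j the centered position index:
  k=0: S(0,+0) = 47.6900
  k=1: S(1,-1) = 38.2547; S(1,+0) = 47.6900; S(1,+1) = 59.4524
  k=2: S(2,-2) = 30.6862; S(2,-1) = 38.2547; S(2,+0) = 47.6900; S(2,+1) = 59.4524; S(2,+2) = 74.1159
Terminal payoffs V(N, j) = max(K - S_T, 0):
  V(2,-2) = 21.923784; V(2,-1) = 14.355253; V(2,+0) = 4.920000; V(2,+1) = 0.000000; V(2,+2) = 0.000000
Backward induction: V(k, j) = exp(-r*dt) * [p_u * V(k+1, j+1) + p_m * V(k+1, j) + p_d * V(k+1, j-1)]
  V(1,-1) = exp(-r*dt) * [p_u*4.920000 + p_m*14.355253 + p_d*21.923784] = 14.330063
  V(1,+0) = exp(-r*dt) * [p_u*0.000000 + p_m*4.920000 + p_d*14.355253] = 5.917027
  V(1,+1) = exp(-r*dt) * [p_u*0.000000 + p_m*0.000000 + p_d*4.920000] = 0.904354
  V(0,+0) = exp(-r*dt) * [p_u*0.904354 + p_m*5.917027 + p_d*14.330063] = 6.711818


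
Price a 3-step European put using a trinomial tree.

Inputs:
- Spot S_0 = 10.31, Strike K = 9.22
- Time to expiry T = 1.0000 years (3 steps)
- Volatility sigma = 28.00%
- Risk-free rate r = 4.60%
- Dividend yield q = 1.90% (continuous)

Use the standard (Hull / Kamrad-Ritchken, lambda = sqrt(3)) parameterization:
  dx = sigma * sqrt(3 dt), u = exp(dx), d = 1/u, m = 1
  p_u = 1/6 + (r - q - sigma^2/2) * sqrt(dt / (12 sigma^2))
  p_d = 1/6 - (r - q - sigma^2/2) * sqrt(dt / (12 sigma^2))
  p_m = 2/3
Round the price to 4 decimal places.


Answer: Price = V(0,0) = 0.5524

Derivation:
dt = T/N = 0.333333; dx = sigma*sqrt(3*dt) = 0.280000
u = exp(dx) = 1.323130; d = 1/u = 0.755784
p_u = 0.159405, p_m = 0.666667, p_d = 0.173929
Discount per step: exp(-r*dt) = 0.984784
Stock lattice S(k, j) with j the centered position index:
  k=0: S(0,+0) = 10.3100
  k=1: S(1,-1) = 7.7921; S(1,+0) = 10.3100; S(1,+1) = 13.6415
  k=2: S(2,-2) = 5.8892; S(2,-1) = 7.7921; S(2,+0) = 10.3100; S(2,+1) = 13.6415; S(2,+2) = 18.0494
  k=3: S(3,-3) = 4.4509; S(3,-2) = 5.8892; S(3,-1) = 7.7921; S(3,+0) = 10.3100; S(3,+1) = 13.6415; S(3,+2) = 18.0494; S(3,+3) = 23.8817
Terminal payoffs V(N, j) = max(K - S_T, 0):
  V(3,-3) = 4.769065; V(3,-2) = 3.330835; V(3,-1) = 1.427870; V(3,+0) = 0.000000; V(3,+1) = 0.000000; V(3,+2) = 0.000000; V(3,+3) = 0.000000
Backward induction: V(k, j) = exp(-r*dt) * [p_u * V(k+1, j+1) + p_m * V(k+1, j) + p_d * V(k+1, j-1)]
  V(2,-2) = exp(-r*dt) * [p_u*1.427870 + p_m*3.330835 + p_d*4.769065] = 3.227768
  V(2,-1) = exp(-r*dt) * [p_u*0.000000 + p_m*1.427870 + p_d*3.330835] = 1.507940
  V(2,+0) = exp(-r*dt) * [p_u*0.000000 + p_m*0.000000 + p_d*1.427870] = 0.244568
  V(2,+1) = exp(-r*dt) * [p_u*0.000000 + p_m*0.000000 + p_d*0.000000] = 0.000000
  V(2,+2) = exp(-r*dt) * [p_u*0.000000 + p_m*0.000000 + p_d*0.000000] = 0.000000
  V(1,-1) = exp(-r*dt) * [p_u*0.244568 + p_m*1.507940 + p_d*3.227768] = 1.581247
  V(1,+0) = exp(-r*dt) * [p_u*0.000000 + p_m*0.244568 + p_d*1.507940] = 0.418848
  V(1,+1) = exp(-r*dt) * [p_u*0.000000 + p_m*0.000000 + p_d*0.244568] = 0.041890
  V(0,+0) = exp(-r*dt) * [p_u*0.041890 + p_m*0.418848 + p_d*1.581247] = 0.552398


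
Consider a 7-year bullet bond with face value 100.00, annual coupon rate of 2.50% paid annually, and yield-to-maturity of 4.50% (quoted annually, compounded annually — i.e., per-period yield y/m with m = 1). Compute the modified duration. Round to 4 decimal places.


Coupon per period c = face * coupon_rate / m = 2.500000
Periods per year m = 1; per-period yield y/m = 0.045000
Number of cashflows N = 7
Cashflows (t years, CF_t, discount factor 1/(1+y/m)^(m*t), PV):
  t = 1.0000: CF_t = 2.500000, DF = 0.956938, PV = 2.392344
  t = 2.0000: CF_t = 2.500000, DF = 0.915730, PV = 2.289325
  t = 3.0000: CF_t = 2.500000, DF = 0.876297, PV = 2.190742
  t = 4.0000: CF_t = 2.500000, DF = 0.838561, PV = 2.096403
  t = 5.0000: CF_t = 2.500000, DF = 0.802451, PV = 2.006128
  t = 6.0000: CF_t = 2.500000, DF = 0.767896, PV = 1.919739
  t = 7.0000: CF_t = 102.500000, DF = 0.734828, PV = 75.319917
Price P = sum_t PV_t = 88.214598
First compute Macaulay numerator sum_t t * PV_t:
  t * PV_t at t = 1.0000: 2.392344
  t * PV_t at t = 2.0000: 4.578650
  t * PV_t at t = 3.0000: 6.572225
  t * PV_t at t = 4.0000: 8.385613
  t * PV_t at t = 5.0000: 10.030638
  t * PV_t at t = 6.0000: 11.518436
  t * PV_t at t = 7.0000: 527.239418
Macaulay duration D = 570.717325 / 88.214598 = 6.469647
Modified duration = D / (1 + y/m) = 6.469647 / (1 + 0.045000) = 6.191050

Answer: Modified duration = 6.1910


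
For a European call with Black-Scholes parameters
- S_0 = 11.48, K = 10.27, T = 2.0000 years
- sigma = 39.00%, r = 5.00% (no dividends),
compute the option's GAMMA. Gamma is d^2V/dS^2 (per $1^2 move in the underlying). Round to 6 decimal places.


Answer: Gamma = 0.050708

Derivation:
d1 = 0.6590223723; d2 = 0.1074790830
phi(d1) = 0.3210707495; exp(-qT) = 1.0000000000; exp(-rT) = 0.9048374180
Gamma = exp(-qT) * phi(d1) / (S * sigma * sqrt(T)) = 1.0000000000 * 0.3210707495 / (11.4800 * 0.3900 * 1.4142135624) = 0.050708


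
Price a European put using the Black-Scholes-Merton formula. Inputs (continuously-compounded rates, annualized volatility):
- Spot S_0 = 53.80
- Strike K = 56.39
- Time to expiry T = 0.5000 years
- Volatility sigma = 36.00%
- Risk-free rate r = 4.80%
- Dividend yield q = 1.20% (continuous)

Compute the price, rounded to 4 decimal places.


Answer: Price = 6.3188

Derivation:
d1 = (ln(S/K) + (r - q + 0.5*sigma^2) * T) / (sigma * sqrt(T)) = 0.01328429
d2 = d1 - sigma * sqrt(T) = -0.24127415
exp(-rT) = 0.97628571; exp(-qT) = 0.99401796
P = K * exp(-rT) * N(-d2) - S_0 * exp(-qT) * N(-d1)
N(-d1) = 0.49470049; N(-d2) = 0.59532868
P = 56.3900 * 0.97628571 * 0.59532868 - 53.8000 * 0.99401796 * 0.49470049 = 6.3188


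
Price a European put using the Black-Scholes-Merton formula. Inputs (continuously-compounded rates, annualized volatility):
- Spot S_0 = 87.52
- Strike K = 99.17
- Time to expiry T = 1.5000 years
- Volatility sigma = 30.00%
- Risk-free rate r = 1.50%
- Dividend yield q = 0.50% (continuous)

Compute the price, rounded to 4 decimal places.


d1 = (ln(S/K) + (r - q + 0.5*sigma^2) * T) / (sigma * sqrt(T)) = -0.11558383
d2 = d1 - sigma * sqrt(T) = -0.48300729
exp(-rT) = 0.97775124; exp(-qT) = 0.99252805
P = K * exp(-rT) * N(-d2) - S_0 * exp(-qT) * N(-d1)
N(-d1) = 0.54600881; N(-d2) = 0.68545472
P = 99.1700 * 0.97775124 * 0.68545472 - 87.5200 * 0.99252805 * 0.54600881 = 19.0345

Answer: Price = 19.0345


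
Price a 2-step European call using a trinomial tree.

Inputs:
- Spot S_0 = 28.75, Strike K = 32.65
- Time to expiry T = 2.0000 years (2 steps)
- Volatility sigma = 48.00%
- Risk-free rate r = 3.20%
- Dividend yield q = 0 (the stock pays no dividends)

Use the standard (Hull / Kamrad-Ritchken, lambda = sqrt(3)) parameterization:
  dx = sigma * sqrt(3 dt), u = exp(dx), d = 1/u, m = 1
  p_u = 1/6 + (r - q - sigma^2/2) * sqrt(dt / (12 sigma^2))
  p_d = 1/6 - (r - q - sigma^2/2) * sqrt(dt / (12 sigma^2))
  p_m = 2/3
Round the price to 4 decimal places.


Answer: Price = V(0,0) = 6.3862

Derivation:
dt = T/N = 1.000000; dx = sigma*sqrt(3*dt) = 0.831384
u = exp(dx) = 2.296496; d = 1/u = 0.435446
p_u = 0.116630, p_m = 0.666667, p_d = 0.216704
Discount per step: exp(-r*dt) = 0.968507
Stock lattice S(k, j) with j the centered position index:
  k=0: S(0,+0) = 28.7500
  k=1: S(1,-1) = 12.5191; S(1,+0) = 28.7500; S(1,+1) = 66.0243
  k=2: S(2,-2) = 5.4514; S(2,-1) = 12.5191; S(2,+0) = 28.7500; S(2,+1) = 66.0243; S(2,+2) = 151.6244
Terminal payoffs V(N, j) = max(S_T - K, 0):
  V(2,-2) = 0.000000; V(2,-1) = 0.000000; V(2,+0) = 0.000000; V(2,+1) = 33.374254; V(2,+2) = 118.974420
Backward induction: V(k, j) = exp(-r*dt) * [p_u * V(k+1, j+1) + p_m * V(k+1, j) + p_d * V(k+1, j-1)]
  V(1,-1) = exp(-r*dt) * [p_u*0.000000 + p_m*0.000000 + p_d*0.000000] = 0.000000
  V(1,+0) = exp(-r*dt) * [p_u*33.374254 + p_m*0.000000 + p_d*0.000000] = 3.769841
  V(1,+1) = exp(-r*dt) * [p_u*118.974420 + p_m*33.374254 + p_d*0.000000] = 34.987733
  V(0,+0) = exp(-r*dt) * [p_u*34.987733 + p_m*3.769841 + p_d*0.000000] = 6.386172


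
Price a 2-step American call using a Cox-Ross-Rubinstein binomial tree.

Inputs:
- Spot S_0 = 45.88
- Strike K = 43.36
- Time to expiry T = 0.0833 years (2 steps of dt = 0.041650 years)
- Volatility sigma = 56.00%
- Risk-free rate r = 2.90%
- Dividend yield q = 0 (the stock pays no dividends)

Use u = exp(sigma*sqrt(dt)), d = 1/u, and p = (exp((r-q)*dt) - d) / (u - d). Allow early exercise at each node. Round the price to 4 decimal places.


dt = T/N = 0.041650
u = exp(sigma*sqrt(dt)) = 1.121073; d = 1/u = 0.892002
p = (exp((r-q)*dt) - d) / (u - d) = 0.476735
Discount per step: exp(-r*dt) = 0.998793
Stock lattice S(k, i) with i counting down-moves:
  k=0: S(0,0) = 45.8800
  k=1: S(1,0) = 51.4348; S(1,1) = 40.9251
  k=2: S(2,0) = 57.6622; S(2,1) = 45.8800; S(2,2) = 36.5052
Terminal payoffs V(N, i) = max(S_T - K, 0):
  V(2,0) = 14.302244; V(2,1) = 2.520000; V(2,2) = 0.000000
Backward induction: V(k, i) = exp(-r*dt) * [p * V(k+1, i) + (1-p) * V(k+1, i+1)]; then take max(V_cont, immediate exercise) for American.
  V(1,0) = exp(-r*dt) * [p*14.302244 + (1-p)*2.520000] = 8.127190; exercise = 8.074850; V(1,0) = max -> 8.127190
  V(1,1) = exp(-r*dt) * [p*2.520000 + (1-p)*0.000000] = 1.199923; exercise = 0.000000; V(1,1) = max -> 1.199923
  V(0,0) = exp(-r*dt) * [p*8.127190 + (1-p)*1.199923] = 4.496962; exercise = 2.520000; V(0,0) = max -> 4.496962

Answer: Price = V(0,0) = 4.4970


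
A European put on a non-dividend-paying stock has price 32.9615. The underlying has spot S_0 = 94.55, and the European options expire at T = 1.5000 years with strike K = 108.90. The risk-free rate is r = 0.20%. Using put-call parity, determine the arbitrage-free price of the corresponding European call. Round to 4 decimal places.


Answer: Call price = 18.9377

Derivation:
Put-call parity: C - P = S_0 * exp(-qT) - K * exp(-rT).
S_0 * exp(-qT) = 94.5500 * 1.00000000 = 94.55000000
K * exp(-rT) = 108.9000 * 0.99700450 = 108.57378956
C = P + S*exp(-qT) - K*exp(-rT)
C = 32.9615 + 94.55000000 - 108.57378956 = 18.9377


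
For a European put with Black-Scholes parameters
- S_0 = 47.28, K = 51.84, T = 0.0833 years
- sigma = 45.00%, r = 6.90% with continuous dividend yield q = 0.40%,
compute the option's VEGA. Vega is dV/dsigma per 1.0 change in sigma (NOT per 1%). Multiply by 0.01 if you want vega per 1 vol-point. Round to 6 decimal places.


d1 = -0.6023049171; d2 = -0.7321827443
phi(d1) = 0.3327632044; exp(-qT) = 0.9996668555; exp(-rT) = 0.9942687864
Vega = S * exp(-qT) * phi(d1) * sqrt(T) = 47.2800 * 0.9996668555 * 0.3327632044 * 0.2886173938 = 4.539317

Answer: Vega = 4.539317


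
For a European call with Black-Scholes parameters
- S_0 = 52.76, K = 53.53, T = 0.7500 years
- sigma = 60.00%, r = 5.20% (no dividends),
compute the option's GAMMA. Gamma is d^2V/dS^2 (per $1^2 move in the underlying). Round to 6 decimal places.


Answer: Gamma = 0.013882

Derivation:
d1 = 0.3069792232; d2 = -0.2126360191
phi(d1) = 0.3805808446; exp(-qT) = 1.0000000000; exp(-rT) = 0.9617507091
Gamma = exp(-qT) * phi(d1) / (S * sigma * sqrt(T)) = 1.0000000000 * 0.3805808446 / (52.7600 * 0.6000 * 0.8660254038) = 0.013882


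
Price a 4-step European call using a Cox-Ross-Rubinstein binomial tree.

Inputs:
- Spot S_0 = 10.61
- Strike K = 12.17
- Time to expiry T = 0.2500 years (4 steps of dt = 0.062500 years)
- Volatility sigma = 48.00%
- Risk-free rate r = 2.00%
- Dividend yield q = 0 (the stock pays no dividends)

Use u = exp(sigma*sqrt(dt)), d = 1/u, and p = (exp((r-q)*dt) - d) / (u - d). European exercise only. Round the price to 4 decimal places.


dt = T/N = 0.062500
u = exp(sigma*sqrt(dt)) = 1.127497; d = 1/u = 0.886920
p = (exp((r-q)*dt) - d) / (u - d) = 0.475235
Discount per step: exp(-r*dt) = 0.998751
Stock lattice S(k, i) with i counting down-moves:
  k=0: S(0,0) = 10.6100
  k=1: S(1,0) = 11.9627; S(1,1) = 9.4102
  k=2: S(2,0) = 13.4880; S(2,1) = 10.6100; S(2,2) = 8.3461
  k=3: S(3,0) = 15.2076; S(3,1) = 11.9627; S(3,2) = 9.4102; S(3,3) = 7.4023
  k=4: S(4,0) = 17.1465; S(4,1) = 13.4880; S(4,2) = 10.6100; S(4,3) = 8.3461; S(4,4) = 6.5653
Terminal payoffs V(N, i) = max(S_T - K, 0):
  V(4,0) = 4.976549; V(4,1) = 1.317953; V(4,2) = 0.000000; V(4,3) = 0.000000; V(4,4) = 0.000000
Backward induction: V(k, i) = exp(-r*dt) * [p * V(k+1, i) + (1-p) * V(k+1, i+1)].
  V(3,0) = exp(-r*dt) * [p*4.976549 + (1-p)*1.317953] = 3.052828
  V(3,1) = exp(-r*dt) * [p*1.317953 + (1-p)*0.000000] = 0.625555
  V(3,2) = exp(-r*dt) * [p*0.000000 + (1-p)*0.000000] = 0.000000
  V(3,3) = exp(-r*dt) * [p*0.000000 + (1-p)*0.000000] = 0.000000
  V(2,0) = exp(-r*dt) * [p*3.052828 + (1-p)*0.625555] = 1.776858
  V(2,1) = exp(-r*dt) * [p*0.625555 + (1-p)*0.000000] = 0.296914
  V(2,2) = exp(-r*dt) * [p*0.000000 + (1-p)*0.000000] = 0.000000
  V(1,0) = exp(-r*dt) * [p*1.776858 + (1-p)*0.296914] = 0.998986
  V(1,1) = exp(-r*dt) * [p*0.296914 + (1-p)*0.000000] = 0.140928
  V(0,0) = exp(-r*dt) * [p*0.998986 + (1-p)*0.140928] = 0.548022

Answer: Price = V(0,0) = 0.5480


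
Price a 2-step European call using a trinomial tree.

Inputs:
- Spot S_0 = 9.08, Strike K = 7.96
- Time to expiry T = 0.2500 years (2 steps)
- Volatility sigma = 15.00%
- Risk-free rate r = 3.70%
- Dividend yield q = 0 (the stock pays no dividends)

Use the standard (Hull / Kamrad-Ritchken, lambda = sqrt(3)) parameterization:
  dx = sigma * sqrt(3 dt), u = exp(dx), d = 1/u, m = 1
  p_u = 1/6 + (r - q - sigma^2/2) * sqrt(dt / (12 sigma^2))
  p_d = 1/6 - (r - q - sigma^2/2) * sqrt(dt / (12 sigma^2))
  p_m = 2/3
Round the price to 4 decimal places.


dt = T/N = 0.125000; dx = sigma*sqrt(3*dt) = 0.091856
u = exp(dx) = 1.096207; d = 1/u = 0.912237
p_u = 0.184187, p_m = 0.666667, p_d = 0.149146
Discount per step: exp(-r*dt) = 0.995386
Stock lattice S(k, j) with j the centered position index:
  k=0: S(0,+0) = 9.0800
  k=1: S(1,-1) = 8.2831; S(1,+0) = 9.0800; S(1,+1) = 9.9536
  k=2: S(2,-2) = 7.5562; S(2,-1) = 8.2831; S(2,+0) = 9.0800; S(2,+1) = 9.9536; S(2,+2) = 10.9112
Terminal payoffs V(N, j) = max(S_T - K, 0):
  V(2,-2) = 0.000000; V(2,-1) = 0.323109; V(2,+0) = 1.120000; V(2,+1) = 1.993558; V(2,+2) = 2.951158
Backward induction: V(k, j) = exp(-r*dt) * [p_u * V(k+1, j+1) + p_m * V(k+1, j) + p_d * V(k+1, j-1)]
  V(1,-1) = exp(-r*dt) * [p_u*1.120000 + p_m*0.323109 + p_d*0.000000] = 0.419750
  V(1,+0) = exp(-r*dt) * [p_u*1.993558 + p_m*1.120000 + p_d*0.323109] = 1.156683
  V(1,+1) = exp(-r*dt) * [p_u*2.951158 + p_m*1.993558 + p_d*1.120000] = 2.030236
  V(0,+0) = exp(-r*dt) * [p_u*2.030236 + p_m*1.156683 + p_d*0.419750] = 1.202097

Answer: Price = V(0,0) = 1.2021


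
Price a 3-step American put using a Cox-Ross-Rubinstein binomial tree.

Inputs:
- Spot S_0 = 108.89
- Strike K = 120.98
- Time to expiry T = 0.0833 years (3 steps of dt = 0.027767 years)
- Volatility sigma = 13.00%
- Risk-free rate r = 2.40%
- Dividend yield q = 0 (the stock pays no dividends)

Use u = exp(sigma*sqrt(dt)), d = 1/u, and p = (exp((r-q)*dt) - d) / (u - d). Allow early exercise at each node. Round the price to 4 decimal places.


Answer: Price = V(0,0) = 12.0900

Derivation:
dt = T/N = 0.027767
u = exp(sigma*sqrt(dt)) = 1.021899; d = 1/u = 0.978571
p = (exp((r-q)*dt) - d) / (u - d) = 0.509970
Discount per step: exp(-r*dt) = 0.999334
Stock lattice S(k, i) with i counting down-moves:
  k=0: S(0,0) = 108.8900
  k=1: S(1,0) = 111.2745; S(1,1) = 106.5566
  k=2: S(2,0) = 113.7113; S(2,1) = 108.8900; S(2,2) = 104.2731
  k=3: S(3,0) = 116.2014; S(3,1) = 111.2745; S(3,2) = 106.5566; S(3,3) = 102.0386
Terminal payoffs V(N, i) = max(K - S_T, 0):
  V(3,0) = 4.778565; V(3,1) = 9.705454; V(3,2) = 14.423446; V(3,3) = 18.941397
Backward induction: V(k, i) = exp(-r*dt) * [p * V(k+1, i) + (1-p) * V(k+1, i+1)]; then take max(V_cont, immediate exercise) for American.
  V(2,0) = exp(-r*dt) * [p*4.778565 + (1-p)*9.705454] = 7.188096; exercise = 7.268690; V(2,0) = max -> 7.268690
  V(2,1) = exp(-r*dt) * [p*9.705454 + (1-p)*14.423446] = 12.009406; exercise = 12.090000; V(2,1) = max -> 12.090000
  V(2,2) = exp(-r*dt) * [p*14.423446 + (1-p)*18.941397] = 16.626294; exercise = 16.706888; V(2,2) = max -> 16.706888
  V(1,0) = exp(-r*dt) * [p*7.268690 + (1-p)*12.090000] = 9.624860; exercise = 9.705454; V(1,0) = max -> 9.705454
  V(1,1) = exp(-r*dt) * [p*12.090000 + (1-p)*16.706888] = 14.342852; exercise = 14.423446; V(1,1) = max -> 14.423446
  V(0,0) = exp(-r*dt) * [p*9.705454 + (1-p)*14.423446] = 12.009406; exercise = 12.090000; V(0,0) = max -> 12.090000
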